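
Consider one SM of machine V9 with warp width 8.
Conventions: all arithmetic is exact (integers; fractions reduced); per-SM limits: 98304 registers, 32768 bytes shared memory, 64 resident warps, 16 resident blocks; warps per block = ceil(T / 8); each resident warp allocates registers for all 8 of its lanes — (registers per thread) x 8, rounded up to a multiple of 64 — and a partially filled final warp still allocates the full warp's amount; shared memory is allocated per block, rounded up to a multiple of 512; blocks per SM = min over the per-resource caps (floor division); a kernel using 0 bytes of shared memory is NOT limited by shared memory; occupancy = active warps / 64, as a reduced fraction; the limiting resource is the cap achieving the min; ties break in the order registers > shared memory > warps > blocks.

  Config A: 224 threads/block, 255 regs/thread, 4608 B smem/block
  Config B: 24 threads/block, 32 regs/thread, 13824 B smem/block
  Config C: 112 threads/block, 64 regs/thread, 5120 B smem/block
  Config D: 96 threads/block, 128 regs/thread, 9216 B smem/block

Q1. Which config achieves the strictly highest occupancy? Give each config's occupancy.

occupancies: A 7/16, B 3/32, C 7/8, D 9/16

Answer: C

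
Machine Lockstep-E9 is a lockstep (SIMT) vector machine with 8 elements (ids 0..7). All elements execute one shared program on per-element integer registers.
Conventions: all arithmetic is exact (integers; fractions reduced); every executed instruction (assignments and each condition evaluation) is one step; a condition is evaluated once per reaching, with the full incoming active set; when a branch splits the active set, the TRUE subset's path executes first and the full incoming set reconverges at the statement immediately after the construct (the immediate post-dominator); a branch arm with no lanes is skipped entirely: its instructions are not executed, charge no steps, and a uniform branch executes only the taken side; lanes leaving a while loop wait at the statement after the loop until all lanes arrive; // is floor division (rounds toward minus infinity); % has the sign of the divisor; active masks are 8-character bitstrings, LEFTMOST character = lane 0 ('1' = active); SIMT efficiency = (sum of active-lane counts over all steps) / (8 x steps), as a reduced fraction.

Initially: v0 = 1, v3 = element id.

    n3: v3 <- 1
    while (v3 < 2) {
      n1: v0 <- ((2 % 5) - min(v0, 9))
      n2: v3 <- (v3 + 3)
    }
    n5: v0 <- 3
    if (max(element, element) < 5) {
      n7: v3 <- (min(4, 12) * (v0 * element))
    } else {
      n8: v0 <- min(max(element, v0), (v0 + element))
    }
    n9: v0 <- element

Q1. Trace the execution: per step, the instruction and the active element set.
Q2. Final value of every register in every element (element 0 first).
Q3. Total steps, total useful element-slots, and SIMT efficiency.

step 0: v3 <- 1                      11111111
step 1: eval (v3 < 2)                11111111
step 2: v0 <- ((2 % 5) - min(v0, 9)) 11111111
step 3: v3 <- (v3 + 3)               11111111
step 4: eval (v3 < 2)                11111111
step 5: v0 <- 3                      11111111
step 6: eval (max(element, element) < 5) 11111111
step 7: v3 <- (min(4, 12) * (v0 * element)) 11111000
step 8: v0 <- min(max(element, v0), (v0 + element)) 00000111
step 9: v0 <- element                11111111

Answer: 10 steps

v0: 0,1,2,3,4,5,6,7
v3: 0,12,24,36,48,4,4,4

steps = 10; useful = 72; efficiency = 72/80 = 9/10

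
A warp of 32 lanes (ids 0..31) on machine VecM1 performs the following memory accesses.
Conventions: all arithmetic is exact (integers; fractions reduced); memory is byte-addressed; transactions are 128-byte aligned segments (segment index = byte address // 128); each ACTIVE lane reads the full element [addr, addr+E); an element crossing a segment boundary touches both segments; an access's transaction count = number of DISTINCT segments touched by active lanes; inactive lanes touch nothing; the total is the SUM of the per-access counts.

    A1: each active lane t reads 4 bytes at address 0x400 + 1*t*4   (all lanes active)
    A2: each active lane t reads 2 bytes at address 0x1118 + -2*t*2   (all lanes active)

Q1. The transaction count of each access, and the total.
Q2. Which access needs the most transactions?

A1: 1 transaction
A2: 2 transactions

Answer: 1,2; total 3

Answer: A2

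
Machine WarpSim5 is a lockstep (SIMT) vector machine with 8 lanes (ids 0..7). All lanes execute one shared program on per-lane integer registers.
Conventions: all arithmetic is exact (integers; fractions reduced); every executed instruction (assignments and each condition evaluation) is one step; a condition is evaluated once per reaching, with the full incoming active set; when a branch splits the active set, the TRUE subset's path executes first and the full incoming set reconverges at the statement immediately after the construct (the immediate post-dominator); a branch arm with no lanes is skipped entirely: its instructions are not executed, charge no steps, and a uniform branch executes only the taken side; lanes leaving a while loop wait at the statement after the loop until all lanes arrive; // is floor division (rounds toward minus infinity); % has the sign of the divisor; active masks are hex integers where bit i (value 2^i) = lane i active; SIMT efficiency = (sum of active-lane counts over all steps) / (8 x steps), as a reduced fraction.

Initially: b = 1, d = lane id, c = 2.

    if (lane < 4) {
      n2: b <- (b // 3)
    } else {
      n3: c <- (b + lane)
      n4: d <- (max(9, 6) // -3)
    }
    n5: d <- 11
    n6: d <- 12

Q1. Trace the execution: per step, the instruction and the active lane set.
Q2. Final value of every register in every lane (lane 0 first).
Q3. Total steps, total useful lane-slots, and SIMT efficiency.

step 0: eval (lane < 4)              0xff
step 1: b <- (b // 3)                0x0f
step 2: c <- (b + lane)              0xf0
step 3: d <- (max(9, 6) // -3)       0xf0
step 4: d <- 11                      0xff
step 5: d <- 12                      0xff

Answer: 6 steps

b: 0,0,0,0,1,1,1,1
d: 12,12,12,12,12,12,12,12
c: 2,2,2,2,5,6,7,8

steps = 6; useful = 36; efficiency = 36/48 = 3/4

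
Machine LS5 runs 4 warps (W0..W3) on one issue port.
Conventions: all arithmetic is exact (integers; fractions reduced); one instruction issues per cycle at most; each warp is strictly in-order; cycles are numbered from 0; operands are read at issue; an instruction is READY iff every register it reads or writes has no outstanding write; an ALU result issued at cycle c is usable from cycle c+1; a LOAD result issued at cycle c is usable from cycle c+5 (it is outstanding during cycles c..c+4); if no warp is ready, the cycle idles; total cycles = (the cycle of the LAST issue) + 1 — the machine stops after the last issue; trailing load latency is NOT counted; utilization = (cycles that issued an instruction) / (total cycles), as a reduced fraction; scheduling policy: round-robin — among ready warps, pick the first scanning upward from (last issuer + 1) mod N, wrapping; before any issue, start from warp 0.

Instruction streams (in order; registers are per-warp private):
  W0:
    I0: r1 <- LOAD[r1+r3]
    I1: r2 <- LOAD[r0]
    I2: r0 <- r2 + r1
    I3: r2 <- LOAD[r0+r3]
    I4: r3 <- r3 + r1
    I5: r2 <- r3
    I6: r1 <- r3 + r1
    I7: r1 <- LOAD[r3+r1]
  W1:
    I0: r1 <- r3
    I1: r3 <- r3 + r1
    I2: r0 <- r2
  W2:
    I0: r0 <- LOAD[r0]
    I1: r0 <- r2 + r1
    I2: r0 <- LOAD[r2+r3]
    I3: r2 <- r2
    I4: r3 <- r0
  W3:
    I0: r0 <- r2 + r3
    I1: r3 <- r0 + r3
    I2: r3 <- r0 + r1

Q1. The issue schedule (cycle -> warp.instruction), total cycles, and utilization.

cycle 0: W0.I0
cycle 1: W1.I0
cycle 2: W2.I0
cycle 3: W3.I0
cycle 4: W0.I1
cycle 5: W1.I1
cycle 6: W3.I1
cycle 7: W1.I2
cycle 8: W2.I1
cycle 9: W3.I2
cycle 10: W0.I2
cycle 11: W2.I2
cycle 12: W0.I3
cycle 13: W2.I3
cycle 14: W0.I4
cycle 15: idle
cycle 16: W2.I4
cycle 17: W0.I5
cycle 18: W0.I6
cycle 19: W0.I7

Answer: 20 cycles, utilization 19/20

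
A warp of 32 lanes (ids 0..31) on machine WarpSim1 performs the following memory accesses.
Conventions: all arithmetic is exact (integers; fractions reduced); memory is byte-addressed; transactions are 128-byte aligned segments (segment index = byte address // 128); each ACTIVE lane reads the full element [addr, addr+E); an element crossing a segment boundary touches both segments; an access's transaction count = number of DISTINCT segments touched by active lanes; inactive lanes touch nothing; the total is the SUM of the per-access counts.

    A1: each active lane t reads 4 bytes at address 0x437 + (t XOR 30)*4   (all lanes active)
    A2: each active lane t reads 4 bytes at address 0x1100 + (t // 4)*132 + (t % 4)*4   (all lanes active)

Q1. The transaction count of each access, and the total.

A1: 2 transactions
A2: 8 transactions

Answer: 2,8; total 10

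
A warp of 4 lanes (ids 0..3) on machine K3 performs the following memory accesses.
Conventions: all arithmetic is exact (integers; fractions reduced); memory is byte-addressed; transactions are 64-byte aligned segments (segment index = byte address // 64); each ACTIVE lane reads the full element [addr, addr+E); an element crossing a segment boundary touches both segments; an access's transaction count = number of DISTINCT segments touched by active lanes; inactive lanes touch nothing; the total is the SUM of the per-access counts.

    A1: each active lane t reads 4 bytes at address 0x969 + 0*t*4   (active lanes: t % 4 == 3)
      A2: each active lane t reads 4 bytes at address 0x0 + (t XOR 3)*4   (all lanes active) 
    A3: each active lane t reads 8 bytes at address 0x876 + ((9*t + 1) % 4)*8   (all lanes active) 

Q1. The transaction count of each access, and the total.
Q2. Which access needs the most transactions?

A1: 1 transaction
A2: 1 transaction
A3: 2 transactions

Answer: 1,1,2; total 4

Answer: A3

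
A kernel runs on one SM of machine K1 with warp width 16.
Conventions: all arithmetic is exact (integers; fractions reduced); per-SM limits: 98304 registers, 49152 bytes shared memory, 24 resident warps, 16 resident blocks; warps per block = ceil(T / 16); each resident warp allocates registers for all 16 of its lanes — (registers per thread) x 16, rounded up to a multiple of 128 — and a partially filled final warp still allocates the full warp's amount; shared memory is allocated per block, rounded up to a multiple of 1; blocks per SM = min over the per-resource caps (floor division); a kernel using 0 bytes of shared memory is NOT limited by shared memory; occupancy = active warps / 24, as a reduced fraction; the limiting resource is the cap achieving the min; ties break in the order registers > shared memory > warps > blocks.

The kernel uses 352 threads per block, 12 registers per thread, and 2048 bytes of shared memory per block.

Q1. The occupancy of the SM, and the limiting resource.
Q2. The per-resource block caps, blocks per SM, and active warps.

Answer: occupancy 11/12, limited by warps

registers: 17 blocks
shared memory: 24 blocks
warps: 1 block
blocks: 16 blocks

Answer: 1 block, 22 active warps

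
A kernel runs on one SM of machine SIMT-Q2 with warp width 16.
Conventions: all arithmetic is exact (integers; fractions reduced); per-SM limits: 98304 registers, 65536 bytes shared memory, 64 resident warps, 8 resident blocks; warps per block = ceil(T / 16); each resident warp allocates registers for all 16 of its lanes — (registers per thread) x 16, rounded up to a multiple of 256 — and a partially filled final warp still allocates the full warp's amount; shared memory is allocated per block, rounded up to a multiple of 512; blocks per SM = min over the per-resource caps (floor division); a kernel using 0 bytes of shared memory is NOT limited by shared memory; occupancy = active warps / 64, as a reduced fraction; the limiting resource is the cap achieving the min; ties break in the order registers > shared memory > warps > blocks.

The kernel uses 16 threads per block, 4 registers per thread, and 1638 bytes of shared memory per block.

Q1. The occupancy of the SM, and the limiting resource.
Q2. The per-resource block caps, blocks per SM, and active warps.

Answer: occupancy 1/8, limited by blocks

registers: 384 blocks
shared memory: 32 blocks
warps: 64 blocks
blocks: 8 blocks

Answer: 8 blocks, 8 active warps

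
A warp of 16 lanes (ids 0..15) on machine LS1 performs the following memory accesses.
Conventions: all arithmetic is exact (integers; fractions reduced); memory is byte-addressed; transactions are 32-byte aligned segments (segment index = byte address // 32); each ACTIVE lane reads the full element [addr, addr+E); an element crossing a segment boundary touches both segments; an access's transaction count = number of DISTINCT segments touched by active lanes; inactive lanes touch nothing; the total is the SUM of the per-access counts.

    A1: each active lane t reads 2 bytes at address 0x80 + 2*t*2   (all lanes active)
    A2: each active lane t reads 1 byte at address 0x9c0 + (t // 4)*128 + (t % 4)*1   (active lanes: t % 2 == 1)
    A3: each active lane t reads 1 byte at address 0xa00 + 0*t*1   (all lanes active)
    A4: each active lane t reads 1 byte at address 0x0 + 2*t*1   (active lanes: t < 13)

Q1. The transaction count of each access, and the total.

A1: 2 transactions
A2: 4 transactions
A3: 1 transaction
A4: 1 transaction

Answer: 2,4,1,1; total 8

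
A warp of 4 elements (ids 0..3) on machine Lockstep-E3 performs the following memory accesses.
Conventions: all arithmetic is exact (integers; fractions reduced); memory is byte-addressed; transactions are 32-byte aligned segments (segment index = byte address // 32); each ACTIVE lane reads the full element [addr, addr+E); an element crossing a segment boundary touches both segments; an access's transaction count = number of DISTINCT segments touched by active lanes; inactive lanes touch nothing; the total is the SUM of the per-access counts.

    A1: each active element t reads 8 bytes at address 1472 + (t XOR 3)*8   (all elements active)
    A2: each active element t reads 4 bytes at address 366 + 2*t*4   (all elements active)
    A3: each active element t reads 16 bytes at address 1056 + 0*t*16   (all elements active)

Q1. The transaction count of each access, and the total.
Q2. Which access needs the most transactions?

A1: 1 transaction
A2: 2 transactions
A3: 1 transaction

Answer: 1,2,1; total 4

Answer: A2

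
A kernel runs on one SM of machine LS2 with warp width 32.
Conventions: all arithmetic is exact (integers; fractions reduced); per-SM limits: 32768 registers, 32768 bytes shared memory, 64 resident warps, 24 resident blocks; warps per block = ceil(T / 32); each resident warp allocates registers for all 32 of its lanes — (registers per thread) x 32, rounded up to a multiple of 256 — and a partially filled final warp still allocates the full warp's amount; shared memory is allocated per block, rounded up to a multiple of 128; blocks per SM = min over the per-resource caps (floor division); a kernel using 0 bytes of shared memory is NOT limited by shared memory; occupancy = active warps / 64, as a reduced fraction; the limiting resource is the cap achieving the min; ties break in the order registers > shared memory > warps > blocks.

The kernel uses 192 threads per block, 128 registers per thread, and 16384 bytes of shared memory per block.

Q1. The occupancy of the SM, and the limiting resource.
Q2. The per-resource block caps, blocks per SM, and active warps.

Answer: occupancy 3/32, limited by registers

registers: 1 block
shared memory: 2 blocks
warps: 10 blocks
blocks: 24 blocks

Answer: 1 block, 6 active warps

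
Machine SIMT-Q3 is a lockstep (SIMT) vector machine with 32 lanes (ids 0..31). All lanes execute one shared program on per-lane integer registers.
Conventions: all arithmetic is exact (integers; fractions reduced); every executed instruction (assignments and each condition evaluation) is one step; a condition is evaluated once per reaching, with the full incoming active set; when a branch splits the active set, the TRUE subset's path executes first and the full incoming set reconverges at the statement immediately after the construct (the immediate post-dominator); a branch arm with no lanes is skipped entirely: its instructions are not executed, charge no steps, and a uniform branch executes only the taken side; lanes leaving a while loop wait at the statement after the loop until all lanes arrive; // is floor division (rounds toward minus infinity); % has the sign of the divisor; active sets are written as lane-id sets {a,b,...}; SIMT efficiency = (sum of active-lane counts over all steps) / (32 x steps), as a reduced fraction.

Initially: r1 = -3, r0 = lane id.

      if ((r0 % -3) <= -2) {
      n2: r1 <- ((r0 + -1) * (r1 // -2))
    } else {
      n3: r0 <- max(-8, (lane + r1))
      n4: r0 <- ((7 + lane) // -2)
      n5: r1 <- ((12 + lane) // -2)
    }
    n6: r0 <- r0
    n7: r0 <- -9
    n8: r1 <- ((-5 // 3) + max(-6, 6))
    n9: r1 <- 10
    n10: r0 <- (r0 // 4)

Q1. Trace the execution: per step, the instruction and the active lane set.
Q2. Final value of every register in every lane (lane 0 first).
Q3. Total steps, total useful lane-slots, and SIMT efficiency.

step 0: eval ((r0 % -3) <= -2)       {0,1,2,3,4,5,6,7,8,9,10,11,12,13,14,15,16,17,18,19,20,21,22,23,24,25,26,27,28,29,30,31}
step 1: r1 <- ((r0 + -1) * (r1 // -2)) {1,4,7,10,13,16,19,22,25,28,31}
step 2: r0 <- max(-8, (lane + r1))   {0,2,3,5,6,8,9,11,12,14,15,17,18,20,21,23,24,26,27,29,30}
step 3: r0 <- ((7 + lane) // -2)     {0,2,3,5,6,8,9,11,12,14,15,17,18,20,21,23,24,26,27,29,30}
step 4: r1 <- ((12 + lane) // -2)    {0,2,3,5,6,8,9,11,12,14,15,17,18,20,21,23,24,26,27,29,30}
step 5: r0 <- r0                     {0,1,2,3,4,5,6,7,8,9,10,11,12,13,14,15,16,17,18,19,20,21,22,23,24,25,26,27,28,29,30,31}
step 6: r0 <- -9                     {0,1,2,3,4,5,6,7,8,9,10,11,12,13,14,15,16,17,18,19,20,21,22,23,24,25,26,27,28,29,30,31}
step 7: r1 <- ((-5 // 3) + max(-6, 6)) {0,1,2,3,4,5,6,7,8,9,10,11,12,13,14,15,16,17,18,19,20,21,22,23,24,25,26,27,28,29,30,31}
step 8: r1 <- 10                     {0,1,2,3,4,5,6,7,8,9,10,11,12,13,14,15,16,17,18,19,20,21,22,23,24,25,26,27,28,29,30,31}
step 9: r0 <- (r0 // 4)              {0,1,2,3,4,5,6,7,8,9,10,11,12,13,14,15,16,17,18,19,20,21,22,23,24,25,26,27,28,29,30,31}

Answer: 10 steps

r1: 10,10,10,10,10,10,10,10,10,10,10,10,10,10,10,10,10,10,10,10,10,10,10,10,10,10,10,10,10,10,10,10
r0: -3,-3,-3,-3,-3,-3,-3,-3,-3,-3,-3,-3,-3,-3,-3,-3,-3,-3,-3,-3,-3,-3,-3,-3,-3,-3,-3,-3,-3,-3,-3,-3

steps = 10; useful = 266; efficiency = 266/320 = 133/160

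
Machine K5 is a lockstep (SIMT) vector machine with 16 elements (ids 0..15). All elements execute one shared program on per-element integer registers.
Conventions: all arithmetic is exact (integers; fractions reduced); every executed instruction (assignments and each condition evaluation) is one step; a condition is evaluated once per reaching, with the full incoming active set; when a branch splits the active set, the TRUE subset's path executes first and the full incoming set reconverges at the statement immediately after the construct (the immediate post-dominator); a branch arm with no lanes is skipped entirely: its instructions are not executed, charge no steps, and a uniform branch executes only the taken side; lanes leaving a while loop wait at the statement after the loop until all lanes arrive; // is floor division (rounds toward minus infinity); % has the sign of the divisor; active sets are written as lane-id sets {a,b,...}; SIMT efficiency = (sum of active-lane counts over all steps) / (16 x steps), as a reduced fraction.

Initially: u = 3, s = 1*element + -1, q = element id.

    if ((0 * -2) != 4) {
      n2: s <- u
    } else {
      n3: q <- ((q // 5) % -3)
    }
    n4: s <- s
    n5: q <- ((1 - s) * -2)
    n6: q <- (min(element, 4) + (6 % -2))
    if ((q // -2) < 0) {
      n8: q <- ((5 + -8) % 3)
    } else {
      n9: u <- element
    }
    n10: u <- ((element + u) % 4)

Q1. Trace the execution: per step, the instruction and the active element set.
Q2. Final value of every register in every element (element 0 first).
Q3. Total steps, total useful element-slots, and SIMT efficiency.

step 0: eval ((0 * -2) != 4)         {0,1,2,3,4,5,6,7,8,9,10,11,12,13,14,15}
step 1: s <- u                       {0,1,2,3,4,5,6,7,8,9,10,11,12,13,14,15}
step 2: s <- s                       {0,1,2,3,4,5,6,7,8,9,10,11,12,13,14,15}
step 3: q <- ((1 - s) * -2)          {0,1,2,3,4,5,6,7,8,9,10,11,12,13,14,15}
step 4: q <- (min(element, 4) + (6 % -2)) {0,1,2,3,4,5,6,7,8,9,10,11,12,13,14,15}
step 5: eval ((q // -2) < 0)         {0,1,2,3,4,5,6,7,8,9,10,11,12,13,14,15}
step 6: q <- ((5 + -8) % 3)          {1,2,3,4,5,6,7,8,9,10,11,12,13,14,15}
step 7: u <- element                 {0}
step 8: u <- ((element + u) % 4)     {0,1,2,3,4,5,6,7,8,9,10,11,12,13,14,15}

Answer: 9 steps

u: 0,0,1,2,3,0,1,2,3,0,1,2,3,0,1,2
s: 3,3,3,3,3,3,3,3,3,3,3,3,3,3,3,3
q: 0,0,0,0,0,0,0,0,0,0,0,0,0,0,0,0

steps = 9; useful = 128; efficiency = 128/144 = 8/9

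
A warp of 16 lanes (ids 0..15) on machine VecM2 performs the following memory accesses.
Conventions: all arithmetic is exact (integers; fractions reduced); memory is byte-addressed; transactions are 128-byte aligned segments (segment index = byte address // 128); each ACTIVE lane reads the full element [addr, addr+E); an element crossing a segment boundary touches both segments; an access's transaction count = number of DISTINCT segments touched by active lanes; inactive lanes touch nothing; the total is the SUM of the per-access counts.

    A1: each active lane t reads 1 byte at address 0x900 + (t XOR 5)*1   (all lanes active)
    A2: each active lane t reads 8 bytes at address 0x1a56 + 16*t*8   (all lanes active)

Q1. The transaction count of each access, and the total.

A1: 1 transaction
A2: 16 transactions

Answer: 1,16; total 17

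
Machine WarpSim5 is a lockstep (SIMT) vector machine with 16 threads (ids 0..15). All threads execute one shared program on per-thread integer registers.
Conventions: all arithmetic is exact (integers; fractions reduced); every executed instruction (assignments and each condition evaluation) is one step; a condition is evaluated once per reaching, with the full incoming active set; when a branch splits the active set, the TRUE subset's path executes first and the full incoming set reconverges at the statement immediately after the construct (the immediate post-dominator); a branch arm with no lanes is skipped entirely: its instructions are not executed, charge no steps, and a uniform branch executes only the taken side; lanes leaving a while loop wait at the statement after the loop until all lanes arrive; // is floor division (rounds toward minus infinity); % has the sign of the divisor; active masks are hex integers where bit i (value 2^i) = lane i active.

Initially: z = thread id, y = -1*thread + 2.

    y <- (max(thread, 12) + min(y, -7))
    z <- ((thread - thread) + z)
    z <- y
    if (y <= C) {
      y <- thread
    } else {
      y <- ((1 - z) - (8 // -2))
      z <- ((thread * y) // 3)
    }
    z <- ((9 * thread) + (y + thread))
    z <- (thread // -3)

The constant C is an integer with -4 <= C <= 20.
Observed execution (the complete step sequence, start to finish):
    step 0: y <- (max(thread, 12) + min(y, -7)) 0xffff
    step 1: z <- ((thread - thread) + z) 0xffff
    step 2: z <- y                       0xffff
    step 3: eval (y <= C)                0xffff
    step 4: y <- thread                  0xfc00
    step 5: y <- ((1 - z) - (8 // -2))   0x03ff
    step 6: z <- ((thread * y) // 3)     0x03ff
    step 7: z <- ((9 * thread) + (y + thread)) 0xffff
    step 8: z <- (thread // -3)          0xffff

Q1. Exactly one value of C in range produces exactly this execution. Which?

Answer: C = 4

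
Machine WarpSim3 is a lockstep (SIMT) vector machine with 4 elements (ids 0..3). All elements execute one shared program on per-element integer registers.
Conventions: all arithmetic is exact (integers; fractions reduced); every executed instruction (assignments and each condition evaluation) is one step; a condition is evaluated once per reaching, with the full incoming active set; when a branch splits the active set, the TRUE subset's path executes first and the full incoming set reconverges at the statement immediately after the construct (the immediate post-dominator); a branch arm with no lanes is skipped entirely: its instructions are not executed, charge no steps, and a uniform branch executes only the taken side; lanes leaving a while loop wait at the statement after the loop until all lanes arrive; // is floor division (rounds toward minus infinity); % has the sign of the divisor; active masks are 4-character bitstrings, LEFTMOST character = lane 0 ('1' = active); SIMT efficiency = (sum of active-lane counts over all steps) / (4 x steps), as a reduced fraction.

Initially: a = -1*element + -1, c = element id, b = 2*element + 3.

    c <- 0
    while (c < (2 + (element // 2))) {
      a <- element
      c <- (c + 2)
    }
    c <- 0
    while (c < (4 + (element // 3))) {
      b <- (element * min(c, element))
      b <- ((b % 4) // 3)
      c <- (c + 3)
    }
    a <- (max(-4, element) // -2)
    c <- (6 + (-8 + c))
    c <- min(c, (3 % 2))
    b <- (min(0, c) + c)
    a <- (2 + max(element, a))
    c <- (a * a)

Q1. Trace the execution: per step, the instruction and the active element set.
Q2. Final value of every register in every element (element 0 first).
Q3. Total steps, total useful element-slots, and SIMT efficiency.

step 0: c <- 0                       1111
step 1: eval (c < (2 + (element // 2))) 1111
step 2: a <- element                 1111
step 3: c <- (c + 2)                 1111
step 4: eval (c < (2 + (element // 2))) 1111
step 5: a <- element                 0011
step 6: c <- (c + 2)                 0011
step 7: eval (c < (2 + (element // 2))) 0011
step 8: c <- 0                       1111
step 9: eval (c < (4 + (element // 3))) 1111
step 10: b <- (element * min(c, element)) 1111
step 11: b <- ((b % 4) // 3)          1111
step 12: c <- (c + 3)                 1111
step 13: eval (c < (4 + (element // 3))) 1111
step 14: b <- (element * min(c, element)) 1111
step 15: b <- ((b % 4) // 3)          1111
step 16: c <- (c + 3)                 1111
step 17: eval (c < (4 + (element // 3))) 1111
step 18: a <- (max(-4, element) // -2) 1111
step 19: c <- (6 + (-8 + c))          1111
step 20: c <- min(c, (3 % 2))         1111
step 21: b <- (min(0, c) + c)         1111
step 22: a <- (2 + max(element, a))   1111
step 23: c <- (a * a)                 1111

Answer: 24 steps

a: 2,3,4,5
c: 4,9,16,25
b: 1,1,1,1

steps = 24; useful = 90; efficiency = 90/96 = 15/16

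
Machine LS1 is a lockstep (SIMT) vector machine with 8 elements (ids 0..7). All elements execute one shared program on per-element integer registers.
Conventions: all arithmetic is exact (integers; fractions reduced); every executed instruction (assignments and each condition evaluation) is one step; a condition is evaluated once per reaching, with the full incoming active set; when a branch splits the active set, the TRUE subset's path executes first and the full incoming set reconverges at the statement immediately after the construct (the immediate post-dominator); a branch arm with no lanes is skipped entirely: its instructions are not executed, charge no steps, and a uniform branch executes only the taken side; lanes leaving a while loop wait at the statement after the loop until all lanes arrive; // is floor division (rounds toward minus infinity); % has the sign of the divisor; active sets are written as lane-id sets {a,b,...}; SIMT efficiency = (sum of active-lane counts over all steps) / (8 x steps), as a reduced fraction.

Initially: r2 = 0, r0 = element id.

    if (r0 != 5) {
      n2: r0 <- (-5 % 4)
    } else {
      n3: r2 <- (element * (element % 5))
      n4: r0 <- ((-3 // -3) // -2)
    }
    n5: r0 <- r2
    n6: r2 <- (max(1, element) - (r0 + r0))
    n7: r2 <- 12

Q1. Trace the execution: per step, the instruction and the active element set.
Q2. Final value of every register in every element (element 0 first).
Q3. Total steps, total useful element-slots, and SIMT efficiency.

step 0: eval (r0 != 5)               {0,1,2,3,4,5,6,7}
step 1: r0 <- (-5 % 4)               {0,1,2,3,4,6,7}
step 2: r2 <- (element * (element % 5)) {5}
step 3: r0 <- ((-3 // -3) // -2)     {5}
step 4: r0 <- r2                     {0,1,2,3,4,5,6,7}
step 5: r2 <- (max(1, element) - (r0 + r0)) {0,1,2,3,4,5,6,7}
step 6: r2 <- 12                     {0,1,2,3,4,5,6,7}

Answer: 7 steps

r2: 12,12,12,12,12,12,12,12
r0: 0,0,0,0,0,0,0,0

steps = 7; useful = 41; efficiency = 41/56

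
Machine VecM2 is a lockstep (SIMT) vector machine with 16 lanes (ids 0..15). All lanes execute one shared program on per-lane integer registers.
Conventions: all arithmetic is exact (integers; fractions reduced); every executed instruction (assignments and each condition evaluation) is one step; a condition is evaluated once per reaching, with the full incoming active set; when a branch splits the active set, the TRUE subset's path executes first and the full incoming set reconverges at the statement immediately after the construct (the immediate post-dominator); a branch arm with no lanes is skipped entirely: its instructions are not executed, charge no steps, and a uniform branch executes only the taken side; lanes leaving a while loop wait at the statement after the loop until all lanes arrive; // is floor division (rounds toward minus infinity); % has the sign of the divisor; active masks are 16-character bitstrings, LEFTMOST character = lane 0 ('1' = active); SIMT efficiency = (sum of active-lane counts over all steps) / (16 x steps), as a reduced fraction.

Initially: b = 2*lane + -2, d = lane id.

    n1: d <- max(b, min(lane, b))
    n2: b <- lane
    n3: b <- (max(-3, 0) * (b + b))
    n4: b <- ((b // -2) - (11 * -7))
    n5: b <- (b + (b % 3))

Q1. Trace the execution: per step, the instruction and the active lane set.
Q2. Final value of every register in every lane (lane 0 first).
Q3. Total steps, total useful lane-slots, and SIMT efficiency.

step 0: d <- max(b, min(lane, b))    1111111111111111
step 1: b <- lane                    1111111111111111
step 2: b <- (max(-3, 0) * (b + b))  1111111111111111
step 3: b <- ((b // -2) - (11 * -7)) 1111111111111111
step 4: b <- (b + (b % 3))           1111111111111111

Answer: 5 steps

b: 79,79,79,79,79,79,79,79,79,79,79,79,79,79,79,79
d: -2,0,2,4,6,8,10,12,14,16,18,20,22,24,26,28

steps = 5; useful = 80; efficiency = 80/80 = 1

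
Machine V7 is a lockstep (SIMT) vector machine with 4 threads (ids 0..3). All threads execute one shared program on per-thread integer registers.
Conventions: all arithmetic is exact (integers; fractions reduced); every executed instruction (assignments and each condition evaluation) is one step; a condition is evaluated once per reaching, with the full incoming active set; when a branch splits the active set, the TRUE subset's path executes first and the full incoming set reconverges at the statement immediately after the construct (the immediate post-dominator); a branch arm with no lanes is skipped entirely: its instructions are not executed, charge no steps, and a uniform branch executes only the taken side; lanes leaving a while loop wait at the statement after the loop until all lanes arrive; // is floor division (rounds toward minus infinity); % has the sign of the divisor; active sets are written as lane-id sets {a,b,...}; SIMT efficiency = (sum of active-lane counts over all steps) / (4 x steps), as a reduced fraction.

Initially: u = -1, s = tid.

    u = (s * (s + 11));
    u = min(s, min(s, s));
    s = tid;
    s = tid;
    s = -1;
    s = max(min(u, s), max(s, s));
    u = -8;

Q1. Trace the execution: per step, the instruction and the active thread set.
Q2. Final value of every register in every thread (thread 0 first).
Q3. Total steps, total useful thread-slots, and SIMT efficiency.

step 0: u <- (s * (s + 11))          {0,1,2,3}
step 1: u <- min(s, min(s, s))       {0,1,2,3}
step 2: s <- tid                     {0,1,2,3}
step 3: s <- tid                     {0,1,2,3}
step 4: s <- -1                      {0,1,2,3}
step 5: s <- max(min(u, s), max(s, s)) {0,1,2,3}
step 6: u <- -8                      {0,1,2,3}

Answer: 7 steps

u: -8,-8,-8,-8
s: -1,-1,-1,-1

steps = 7; useful = 28; efficiency = 28/28 = 1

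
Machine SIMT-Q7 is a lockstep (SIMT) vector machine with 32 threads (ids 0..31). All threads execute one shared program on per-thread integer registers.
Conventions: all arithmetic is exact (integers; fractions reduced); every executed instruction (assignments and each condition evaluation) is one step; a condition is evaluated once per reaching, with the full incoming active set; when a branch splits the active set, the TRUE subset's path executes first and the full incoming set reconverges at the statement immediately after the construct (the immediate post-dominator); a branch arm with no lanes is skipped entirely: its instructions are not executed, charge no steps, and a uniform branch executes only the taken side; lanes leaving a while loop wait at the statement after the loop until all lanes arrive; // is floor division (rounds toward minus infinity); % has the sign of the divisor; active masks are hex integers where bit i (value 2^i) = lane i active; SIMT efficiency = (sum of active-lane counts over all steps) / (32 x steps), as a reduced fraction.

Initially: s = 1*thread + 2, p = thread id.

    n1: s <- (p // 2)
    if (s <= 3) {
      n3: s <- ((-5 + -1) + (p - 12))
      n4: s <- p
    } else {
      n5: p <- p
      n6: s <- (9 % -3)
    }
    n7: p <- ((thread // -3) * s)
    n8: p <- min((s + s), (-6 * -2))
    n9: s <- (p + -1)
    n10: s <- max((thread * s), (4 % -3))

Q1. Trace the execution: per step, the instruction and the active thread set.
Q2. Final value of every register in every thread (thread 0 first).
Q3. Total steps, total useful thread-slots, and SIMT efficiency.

step 0: s <- (p // 2)                0xffffffff
step 1: eval (s <= 3)                0xffffffff
step 2: s <- ((-5 + -1) + (p - 12))  0x000000ff
step 3: s <- p                       0x000000ff
step 4: p <- p                       0xffffff00
step 5: s <- (9 % -3)                0xffffff00
step 6: p <- ((thread // -3) * s)    0xffffffff
step 7: p <- min((s + s), (-6 * -2)) 0xffffffff
step 8: s <- (p + -1)                0xffffffff
step 9: s <- max((thread * s), (4 % -3)) 0xffffffff

Answer: 10 steps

s: 0,1,6,15,28,45,66,77,-2,-2,-2,-2,-2,-2,-2,-2,-2,-2,-2,-2,-2,-2,-2,-2,-2,-2,-2,-2,-2,-2,-2,-2
p: 0,2,4,6,8,10,12,12,0,0,0,0,0,0,0,0,0,0,0,0,0,0,0,0,0,0,0,0,0,0,0,0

steps = 10; useful = 256; efficiency = 256/320 = 4/5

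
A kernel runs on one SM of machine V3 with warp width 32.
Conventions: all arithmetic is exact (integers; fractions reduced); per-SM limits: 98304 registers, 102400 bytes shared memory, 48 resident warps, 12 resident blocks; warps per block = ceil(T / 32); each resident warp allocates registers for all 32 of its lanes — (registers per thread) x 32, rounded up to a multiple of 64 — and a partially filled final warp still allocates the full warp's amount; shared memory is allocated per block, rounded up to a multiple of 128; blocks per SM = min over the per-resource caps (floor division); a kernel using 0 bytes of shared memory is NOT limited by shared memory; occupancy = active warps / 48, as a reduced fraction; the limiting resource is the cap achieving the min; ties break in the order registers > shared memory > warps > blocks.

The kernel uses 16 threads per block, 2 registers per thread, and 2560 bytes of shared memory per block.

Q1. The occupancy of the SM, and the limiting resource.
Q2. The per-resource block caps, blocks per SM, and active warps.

Answer: occupancy 1/4, limited by blocks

registers: 1536 blocks
shared memory: 40 blocks
warps: 48 blocks
blocks: 12 blocks

Answer: 12 blocks, 12 active warps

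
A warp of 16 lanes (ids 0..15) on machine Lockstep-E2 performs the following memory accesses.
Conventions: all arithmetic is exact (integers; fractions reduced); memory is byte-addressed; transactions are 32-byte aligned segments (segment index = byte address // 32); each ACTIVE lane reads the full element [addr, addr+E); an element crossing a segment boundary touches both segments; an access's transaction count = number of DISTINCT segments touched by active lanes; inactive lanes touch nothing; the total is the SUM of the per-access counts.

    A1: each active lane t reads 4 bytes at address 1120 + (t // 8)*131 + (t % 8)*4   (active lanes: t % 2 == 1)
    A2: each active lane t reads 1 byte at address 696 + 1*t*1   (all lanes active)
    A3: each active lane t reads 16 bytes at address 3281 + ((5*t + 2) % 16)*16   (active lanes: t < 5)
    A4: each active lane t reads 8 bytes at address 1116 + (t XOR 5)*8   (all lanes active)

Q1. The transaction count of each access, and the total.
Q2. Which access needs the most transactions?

A1: 3 transactions
A2: 2 transactions
A3: 6 transactions
A4: 5 transactions

Answer: 3,2,6,5; total 16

Answer: A3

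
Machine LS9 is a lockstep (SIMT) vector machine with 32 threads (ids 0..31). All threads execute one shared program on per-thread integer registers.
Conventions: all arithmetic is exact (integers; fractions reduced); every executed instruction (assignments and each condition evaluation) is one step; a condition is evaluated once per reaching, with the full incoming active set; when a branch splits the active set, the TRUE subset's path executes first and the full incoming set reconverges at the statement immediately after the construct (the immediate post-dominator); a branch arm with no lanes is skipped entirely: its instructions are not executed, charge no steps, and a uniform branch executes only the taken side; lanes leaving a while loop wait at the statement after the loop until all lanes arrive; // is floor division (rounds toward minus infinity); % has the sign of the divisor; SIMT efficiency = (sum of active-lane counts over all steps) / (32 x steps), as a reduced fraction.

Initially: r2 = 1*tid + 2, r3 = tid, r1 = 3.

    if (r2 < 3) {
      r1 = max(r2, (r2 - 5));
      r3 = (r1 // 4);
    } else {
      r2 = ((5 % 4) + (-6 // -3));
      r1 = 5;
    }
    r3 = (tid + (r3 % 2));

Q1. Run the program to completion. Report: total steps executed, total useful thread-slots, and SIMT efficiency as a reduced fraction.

Answer: 6 steps, 128 useful, 2/3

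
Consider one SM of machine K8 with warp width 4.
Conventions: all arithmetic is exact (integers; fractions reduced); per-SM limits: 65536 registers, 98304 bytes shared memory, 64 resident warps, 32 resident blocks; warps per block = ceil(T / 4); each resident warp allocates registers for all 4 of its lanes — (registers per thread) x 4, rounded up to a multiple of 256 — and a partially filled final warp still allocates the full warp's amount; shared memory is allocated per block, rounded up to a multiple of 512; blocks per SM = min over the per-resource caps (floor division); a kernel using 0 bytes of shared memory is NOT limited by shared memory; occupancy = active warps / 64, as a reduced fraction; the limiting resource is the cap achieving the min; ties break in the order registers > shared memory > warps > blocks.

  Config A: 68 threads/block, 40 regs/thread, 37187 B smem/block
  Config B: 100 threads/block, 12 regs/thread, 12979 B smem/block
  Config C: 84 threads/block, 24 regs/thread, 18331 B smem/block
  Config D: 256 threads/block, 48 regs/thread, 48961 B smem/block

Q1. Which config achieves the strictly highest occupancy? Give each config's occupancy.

occupancies: A 17/32, B 25/32, C 63/64, D 1

Answer: D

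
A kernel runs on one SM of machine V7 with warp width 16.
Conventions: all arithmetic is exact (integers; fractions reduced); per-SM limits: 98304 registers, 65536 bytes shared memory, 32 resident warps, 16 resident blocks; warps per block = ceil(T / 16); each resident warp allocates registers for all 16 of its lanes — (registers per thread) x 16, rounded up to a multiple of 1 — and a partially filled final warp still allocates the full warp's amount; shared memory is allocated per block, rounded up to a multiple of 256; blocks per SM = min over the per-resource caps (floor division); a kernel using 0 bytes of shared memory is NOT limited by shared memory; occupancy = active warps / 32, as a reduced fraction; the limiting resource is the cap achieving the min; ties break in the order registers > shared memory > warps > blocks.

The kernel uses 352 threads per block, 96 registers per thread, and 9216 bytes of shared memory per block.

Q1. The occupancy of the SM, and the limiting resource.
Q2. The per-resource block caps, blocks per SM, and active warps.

Answer: occupancy 11/16, limited by warps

registers: 2 blocks
shared memory: 7 blocks
warps: 1 block
blocks: 16 blocks

Answer: 1 block, 22 active warps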